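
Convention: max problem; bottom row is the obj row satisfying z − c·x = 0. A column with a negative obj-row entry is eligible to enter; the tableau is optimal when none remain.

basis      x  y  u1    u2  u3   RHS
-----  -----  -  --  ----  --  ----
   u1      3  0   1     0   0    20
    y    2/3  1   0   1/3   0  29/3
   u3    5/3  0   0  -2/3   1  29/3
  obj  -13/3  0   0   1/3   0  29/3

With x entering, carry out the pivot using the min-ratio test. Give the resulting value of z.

Ratio test on column x — row 1: 20/3 = 20/3; row 2: (29/3)/(2/3) = 29/2; row 3: (29/3)/(5/3) = 29/5. Minimum is 29/5 at row 3 (u3 leaves); pivot element 5/3.
Pivot on row 3; the obj-row RHS becomes 29/3 − (-13/3)·(29/5) = 174/5.

174/5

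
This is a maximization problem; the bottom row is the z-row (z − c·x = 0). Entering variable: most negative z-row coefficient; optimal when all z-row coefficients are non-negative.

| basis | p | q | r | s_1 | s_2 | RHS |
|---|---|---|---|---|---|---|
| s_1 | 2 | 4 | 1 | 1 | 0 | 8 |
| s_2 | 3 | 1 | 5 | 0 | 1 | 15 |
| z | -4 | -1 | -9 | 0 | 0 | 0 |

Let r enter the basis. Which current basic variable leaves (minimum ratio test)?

s_2

Column r entries and ratios — s_1: 8/1 = 8; s_2: 15/5 = 3.
Smallest ratio is 3 in the row of s_2, so s_2 leaves.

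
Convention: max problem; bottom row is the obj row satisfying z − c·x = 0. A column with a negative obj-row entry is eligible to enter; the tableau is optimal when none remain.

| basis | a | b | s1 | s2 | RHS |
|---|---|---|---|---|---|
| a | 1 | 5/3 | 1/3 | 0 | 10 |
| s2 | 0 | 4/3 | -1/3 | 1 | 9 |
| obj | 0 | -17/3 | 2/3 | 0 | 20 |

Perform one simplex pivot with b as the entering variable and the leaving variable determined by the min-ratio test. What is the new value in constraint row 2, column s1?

Ratio test on column b — row 1: 10/(5/3) = 6; row 2: 9/(4/3) = 27/4. Minimum is 6 at row 1 (a leaves); pivot element 5/3.
Divide row 1 by 5/3; eliminate column b from the other rows.
Row 2 update in column s1: -1/3 − (4/3)·(1/5) = -3/5.

-3/5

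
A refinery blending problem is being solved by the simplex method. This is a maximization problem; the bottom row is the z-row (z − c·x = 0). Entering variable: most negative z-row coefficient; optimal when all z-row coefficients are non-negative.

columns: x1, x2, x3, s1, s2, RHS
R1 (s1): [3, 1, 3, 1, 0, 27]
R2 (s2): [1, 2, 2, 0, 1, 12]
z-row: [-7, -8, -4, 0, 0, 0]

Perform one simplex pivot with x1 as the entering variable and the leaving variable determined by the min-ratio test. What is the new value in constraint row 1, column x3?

Ratio test on column x1 — row 1: 27/3 = 9; row 2: 12/1 = 12. Minimum is 9 at row 1 (s1 leaves); pivot element 3.
Divide row 1 by 3; eliminate column x1 from the other rows.
In the new row 1, the x3 entry is the old entry divided by the pivot: 3/3 = 1.

1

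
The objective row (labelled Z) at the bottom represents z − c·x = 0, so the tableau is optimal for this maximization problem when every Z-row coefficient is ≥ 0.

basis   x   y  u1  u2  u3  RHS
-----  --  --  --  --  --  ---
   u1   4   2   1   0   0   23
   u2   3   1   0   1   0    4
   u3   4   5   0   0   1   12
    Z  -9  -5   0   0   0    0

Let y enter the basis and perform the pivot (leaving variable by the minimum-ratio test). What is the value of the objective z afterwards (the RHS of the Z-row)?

Ratio test on column y — row 1: 23/2 = 23/2; row 2: 4/1 = 4; row 3: 12/5 = 12/5. Minimum is 12/5 at row 3 (u3 leaves); pivot element 5.
Pivot on row 3; the Z-row RHS becomes 0 − (-5)·(12/5) = 12.

12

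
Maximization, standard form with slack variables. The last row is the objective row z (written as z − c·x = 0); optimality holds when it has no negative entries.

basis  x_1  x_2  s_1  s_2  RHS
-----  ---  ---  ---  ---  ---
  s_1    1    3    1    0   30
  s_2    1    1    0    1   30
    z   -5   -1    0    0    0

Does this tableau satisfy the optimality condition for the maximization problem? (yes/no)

The z-row has a negative entry -5 in column x_1, so it is not optimal.

no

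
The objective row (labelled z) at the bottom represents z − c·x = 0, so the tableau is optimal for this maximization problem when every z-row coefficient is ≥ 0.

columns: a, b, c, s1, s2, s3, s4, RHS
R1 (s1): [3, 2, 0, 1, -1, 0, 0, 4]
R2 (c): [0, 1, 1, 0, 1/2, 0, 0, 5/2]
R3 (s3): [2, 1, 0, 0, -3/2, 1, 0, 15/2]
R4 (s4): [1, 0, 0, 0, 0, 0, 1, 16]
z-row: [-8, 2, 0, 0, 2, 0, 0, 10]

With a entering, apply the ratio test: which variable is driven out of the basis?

s1

Column a entries and ratios — s1: 4/3 = 4/3; c: 0 ≤ 0, skip; s3: (15/2)/2 = 15/4; s4: 16/1 = 16.
Smallest ratio is 4/3 in the row of s1, so s1 leaves.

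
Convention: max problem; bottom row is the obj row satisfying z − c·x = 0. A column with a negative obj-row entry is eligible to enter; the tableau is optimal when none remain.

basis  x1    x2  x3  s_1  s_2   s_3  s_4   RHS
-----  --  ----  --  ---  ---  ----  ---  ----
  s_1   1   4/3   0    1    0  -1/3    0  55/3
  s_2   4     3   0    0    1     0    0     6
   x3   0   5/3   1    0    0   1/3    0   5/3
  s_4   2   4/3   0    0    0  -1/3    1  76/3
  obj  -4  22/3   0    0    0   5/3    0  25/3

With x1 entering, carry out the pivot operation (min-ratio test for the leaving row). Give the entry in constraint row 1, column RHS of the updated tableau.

101/6

Ratio test on column x1 — row 1: (55/3)/1 = 55/3; row 2: 6/4 = 3/2; row 3: entry 0 ≤ 0; row 4: (76/3)/2 = 38/3. Minimum is 3/2 at row 2 (s_2 leaves); pivot element 4.
Divide row 2 by 4; eliminate column x1 from the other rows.
Row 1 update in column RHS: 55/3 − 1·(3/2) = 101/6.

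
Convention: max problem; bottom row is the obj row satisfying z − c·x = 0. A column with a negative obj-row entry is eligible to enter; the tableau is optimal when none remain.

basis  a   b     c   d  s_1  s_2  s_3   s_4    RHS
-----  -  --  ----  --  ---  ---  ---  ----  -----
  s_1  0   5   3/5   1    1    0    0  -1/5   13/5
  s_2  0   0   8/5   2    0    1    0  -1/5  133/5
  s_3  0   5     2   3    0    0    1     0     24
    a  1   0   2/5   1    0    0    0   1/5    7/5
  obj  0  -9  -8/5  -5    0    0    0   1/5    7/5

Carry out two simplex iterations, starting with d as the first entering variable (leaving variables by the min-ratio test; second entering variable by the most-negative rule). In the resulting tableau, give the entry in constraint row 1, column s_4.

-2/25

Ratio test on column d — row 1: (13/5)/1 = 13/5; row 2: (133/5)/2 = 133/10; row 3: 24/3 = 8; row 4: (7/5)/1 = 7/5. Minimum is 7/5 at row 4 (a leaves); pivot element 1.
Divide row 4 by 1; eliminate column d from the other rows.
Second iteration: most negative obj-row entry is -9 in column b, so b enters.
Ratio test on column b — row 1: (6/5)/5 = 6/25; row 2: entry 0 ≤ 0; row 3: (99/5)/5 = 99/25; row 4: entry 0 ≤ 0. Minimum is 6/25 at row 1 (s_1 leaves); pivot element 5.
Divide row 1 by 5; eliminate column b from the other rows.
After both pivots, the entry at constraint row 1, column s_4 is -2/25.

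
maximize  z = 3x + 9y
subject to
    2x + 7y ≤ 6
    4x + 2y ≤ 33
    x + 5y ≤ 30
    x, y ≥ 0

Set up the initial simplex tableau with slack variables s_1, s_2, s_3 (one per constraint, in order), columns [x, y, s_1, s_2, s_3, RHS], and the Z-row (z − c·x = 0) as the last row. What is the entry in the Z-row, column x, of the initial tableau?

The Z-row carries the negated objective coefficients: the x entry is -3.

-3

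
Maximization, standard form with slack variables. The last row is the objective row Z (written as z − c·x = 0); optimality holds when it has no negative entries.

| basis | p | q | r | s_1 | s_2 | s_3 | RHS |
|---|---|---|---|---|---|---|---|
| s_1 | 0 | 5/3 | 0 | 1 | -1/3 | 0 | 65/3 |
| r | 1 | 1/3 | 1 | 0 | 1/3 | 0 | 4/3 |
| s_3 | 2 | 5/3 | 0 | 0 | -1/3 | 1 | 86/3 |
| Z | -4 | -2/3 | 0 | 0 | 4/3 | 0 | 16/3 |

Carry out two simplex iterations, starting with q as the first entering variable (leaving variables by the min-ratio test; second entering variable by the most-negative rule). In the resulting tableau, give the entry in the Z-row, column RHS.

Ratio test on column q — row 1: (65/3)/(5/3) = 13; row 2: (4/3)/(1/3) = 4; row 3: (86/3)/(5/3) = 86/5. Minimum is 4 at row 2 (r leaves); pivot element 1/3.
Divide row 2 by 1/3; eliminate column q from the other rows.
Second iteration: most negative Z-row entry is -2 in column p, so p enters.
Ratio test on column p — row 1: entry -5 ≤ 0; row 2: 4/3 = 4/3; row 3: entry -3 ≤ 0. Minimum is 4/3 at row 2 (q leaves); pivot element 3.
Divide row 2 by 3; eliminate column p from the other rows.
After both pivots, the entry at the Z-row, column RHS is 32/3.

32/3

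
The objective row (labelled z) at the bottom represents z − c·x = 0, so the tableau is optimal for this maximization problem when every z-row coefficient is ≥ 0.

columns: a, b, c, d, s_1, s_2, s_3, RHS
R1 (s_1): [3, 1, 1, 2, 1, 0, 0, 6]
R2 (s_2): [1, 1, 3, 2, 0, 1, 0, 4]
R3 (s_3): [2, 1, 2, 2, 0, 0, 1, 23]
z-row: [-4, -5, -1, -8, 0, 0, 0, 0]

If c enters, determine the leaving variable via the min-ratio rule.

s_2

Column c entries and ratios — s_1: 6/1 = 6; s_2: 4/3 = 4/3; s_3: 23/2 = 23/2.
Smallest ratio is 4/3 in the row of s_2, so s_2 leaves.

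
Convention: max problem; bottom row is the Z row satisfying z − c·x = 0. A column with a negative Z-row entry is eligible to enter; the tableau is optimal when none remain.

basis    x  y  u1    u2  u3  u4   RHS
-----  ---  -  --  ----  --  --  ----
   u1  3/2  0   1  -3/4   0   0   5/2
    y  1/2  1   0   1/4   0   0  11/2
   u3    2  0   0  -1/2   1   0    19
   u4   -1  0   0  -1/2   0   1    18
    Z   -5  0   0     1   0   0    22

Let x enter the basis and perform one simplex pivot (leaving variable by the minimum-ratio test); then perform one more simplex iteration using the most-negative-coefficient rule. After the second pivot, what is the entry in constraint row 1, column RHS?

19/3

Ratio test on column x — row 1: (5/2)/(3/2) = 5/3; row 2: (11/2)/(1/2) = 11; row 3: 19/2 = 19/2; row 4: entry -1 ≤ 0. Minimum is 5/3 at row 1 (u1 leaves); pivot element 3/2.
Divide row 1 by 3/2; eliminate column x from the other rows.
Second iteration: most negative Z-row entry is -3/2 in column u2, so u2 enters.
Ratio test on column u2 — row 1: entry -1/2 ≤ 0; row 2: (14/3)/(1/2) = 28/3; row 3: (47/3)/(1/2) = 94/3; row 4: entry -1 ≤ 0. Minimum is 28/3 at row 2 (y leaves); pivot element 1/2.
Divide row 2 by 1/2; eliminate column u2 from the other rows.
After both pivots, the entry at constraint row 1, column RHS is 19/3.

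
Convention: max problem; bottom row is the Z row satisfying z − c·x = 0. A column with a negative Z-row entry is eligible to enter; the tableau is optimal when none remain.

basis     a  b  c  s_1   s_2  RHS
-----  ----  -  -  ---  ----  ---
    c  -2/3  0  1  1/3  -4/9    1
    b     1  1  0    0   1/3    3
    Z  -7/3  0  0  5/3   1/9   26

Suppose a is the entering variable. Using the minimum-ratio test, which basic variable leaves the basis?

Column a entries and ratios — c: -2/3 ≤ 0, skip; b: 3/1 = 3.
Smallest ratio is 3 in the row of b, so b leaves.

b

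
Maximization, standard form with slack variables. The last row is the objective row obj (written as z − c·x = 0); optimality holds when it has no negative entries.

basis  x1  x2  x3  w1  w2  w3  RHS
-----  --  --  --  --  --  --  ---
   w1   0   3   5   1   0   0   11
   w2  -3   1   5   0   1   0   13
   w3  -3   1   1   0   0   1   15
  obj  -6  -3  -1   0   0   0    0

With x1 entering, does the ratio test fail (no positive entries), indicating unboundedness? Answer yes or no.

Every constraint-row entry in column x1 is ≤ 0, so increasing x1 is unbounded.

yes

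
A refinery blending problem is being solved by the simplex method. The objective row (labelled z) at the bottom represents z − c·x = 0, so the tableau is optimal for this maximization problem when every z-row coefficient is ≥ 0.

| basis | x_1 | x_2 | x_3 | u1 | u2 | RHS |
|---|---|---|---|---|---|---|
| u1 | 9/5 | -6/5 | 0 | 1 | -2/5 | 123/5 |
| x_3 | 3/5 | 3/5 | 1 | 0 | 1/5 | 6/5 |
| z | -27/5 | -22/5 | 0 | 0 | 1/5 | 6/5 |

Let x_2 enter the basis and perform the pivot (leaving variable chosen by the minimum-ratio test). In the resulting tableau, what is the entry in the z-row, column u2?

Ratio test on column x_2 — row 1: entry -6/5 ≤ 0; row 2: (6/5)/(3/5) = 2. Minimum is 2 at row 2 (x_3 leaves); pivot element 3/5.
Divide row 2 by 3/5; eliminate column x_2 from the other rows.
z-row update in column u2: 1/5 − (-22/5)·(1/3) = 5/3.

5/3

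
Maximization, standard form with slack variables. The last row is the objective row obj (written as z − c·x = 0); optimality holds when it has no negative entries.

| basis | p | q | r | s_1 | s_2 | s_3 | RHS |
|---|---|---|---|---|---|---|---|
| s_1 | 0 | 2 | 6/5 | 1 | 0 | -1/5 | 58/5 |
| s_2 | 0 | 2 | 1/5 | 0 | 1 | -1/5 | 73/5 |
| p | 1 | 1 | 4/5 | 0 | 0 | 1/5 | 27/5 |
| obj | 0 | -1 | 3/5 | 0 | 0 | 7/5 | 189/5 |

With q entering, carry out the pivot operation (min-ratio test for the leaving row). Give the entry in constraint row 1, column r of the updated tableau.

-2/5

Ratio test on column q — row 1: (58/5)/2 = 29/5; row 2: (73/5)/2 = 73/10; row 3: (27/5)/1 = 27/5. Minimum is 27/5 at row 3 (p leaves); pivot element 1.
Divide row 3 by 1; eliminate column q from the other rows.
Row 1 update in column r: 6/5 − 2·(4/5) = -2/5.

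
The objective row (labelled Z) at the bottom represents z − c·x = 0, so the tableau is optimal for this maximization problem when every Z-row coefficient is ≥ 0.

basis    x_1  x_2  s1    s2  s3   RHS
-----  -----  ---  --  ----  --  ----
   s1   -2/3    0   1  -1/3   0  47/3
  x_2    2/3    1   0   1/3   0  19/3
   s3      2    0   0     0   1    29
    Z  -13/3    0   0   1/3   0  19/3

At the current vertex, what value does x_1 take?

x_1 is not in the basis, so in the current basic feasible solution x_1 = 0.

0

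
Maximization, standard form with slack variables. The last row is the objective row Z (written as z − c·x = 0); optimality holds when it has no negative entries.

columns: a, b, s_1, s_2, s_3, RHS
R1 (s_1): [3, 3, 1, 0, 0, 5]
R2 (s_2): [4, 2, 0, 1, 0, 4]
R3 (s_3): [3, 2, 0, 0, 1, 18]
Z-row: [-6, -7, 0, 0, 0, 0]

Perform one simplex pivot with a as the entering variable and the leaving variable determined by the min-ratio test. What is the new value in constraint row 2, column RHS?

Ratio test on column a — row 1: 5/3 = 5/3; row 2: 4/4 = 1; row 3: 18/3 = 6. Minimum is 1 at row 2 (s_2 leaves); pivot element 4.
Divide row 2 by 4; eliminate column a from the other rows.
In the new row 2, the RHS entry is the old entry divided by the pivot: 4/4 = 1.

1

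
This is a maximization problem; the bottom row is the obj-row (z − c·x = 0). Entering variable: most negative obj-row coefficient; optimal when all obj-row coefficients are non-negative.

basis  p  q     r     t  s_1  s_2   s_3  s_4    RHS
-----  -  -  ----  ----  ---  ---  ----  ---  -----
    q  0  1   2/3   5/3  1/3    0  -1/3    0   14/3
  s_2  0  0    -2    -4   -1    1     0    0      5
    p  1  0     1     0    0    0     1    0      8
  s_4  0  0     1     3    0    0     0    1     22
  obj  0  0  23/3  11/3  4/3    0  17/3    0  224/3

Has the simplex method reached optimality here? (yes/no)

yes

Every obj-row coefficient is ≥ 0, so the tableau is optimal.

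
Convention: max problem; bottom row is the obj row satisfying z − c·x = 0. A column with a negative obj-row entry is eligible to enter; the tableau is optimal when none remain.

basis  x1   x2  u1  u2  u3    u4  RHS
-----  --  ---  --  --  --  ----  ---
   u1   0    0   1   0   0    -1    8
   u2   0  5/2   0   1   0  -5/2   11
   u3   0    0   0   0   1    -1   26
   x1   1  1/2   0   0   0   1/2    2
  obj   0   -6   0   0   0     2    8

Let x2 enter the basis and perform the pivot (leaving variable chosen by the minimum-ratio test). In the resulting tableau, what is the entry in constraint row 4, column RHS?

4

Ratio test on column x2 — row 1: entry 0 ≤ 0; row 2: 11/(5/2) = 22/5; row 3: entry 0 ≤ 0; row 4: 2/(1/2) = 4. Minimum is 4 at row 4 (x1 leaves); pivot element 1/2.
Divide row 4 by 1/2; eliminate column x2 from the other rows.
In the new row 4, the RHS entry is the old entry divided by the pivot: 2/(1/2) = 4.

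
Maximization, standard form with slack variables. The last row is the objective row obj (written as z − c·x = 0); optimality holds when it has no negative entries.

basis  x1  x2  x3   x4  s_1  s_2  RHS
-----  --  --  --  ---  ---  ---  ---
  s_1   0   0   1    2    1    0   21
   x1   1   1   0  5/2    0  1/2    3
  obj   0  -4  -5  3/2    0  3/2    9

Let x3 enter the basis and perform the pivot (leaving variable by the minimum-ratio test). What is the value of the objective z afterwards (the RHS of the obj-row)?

114

Ratio test on column x3 — row 1: 21/1 = 21; row 2: entry 0 ≤ 0. Minimum is 21 at row 1 (s_1 leaves); pivot element 1.
Pivot on row 1; the obj-row RHS becomes 9 − (-5)·21 = 114.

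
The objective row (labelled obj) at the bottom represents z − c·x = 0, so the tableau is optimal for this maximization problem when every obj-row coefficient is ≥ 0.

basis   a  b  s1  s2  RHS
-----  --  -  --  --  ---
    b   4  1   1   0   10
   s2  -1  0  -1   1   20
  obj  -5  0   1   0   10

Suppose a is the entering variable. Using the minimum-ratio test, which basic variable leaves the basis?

b

Column a entries and ratios — b: 10/4 = 5/2; s2: -1 ≤ 0, skip.
Smallest ratio is 5/2 in the row of b, so b leaves.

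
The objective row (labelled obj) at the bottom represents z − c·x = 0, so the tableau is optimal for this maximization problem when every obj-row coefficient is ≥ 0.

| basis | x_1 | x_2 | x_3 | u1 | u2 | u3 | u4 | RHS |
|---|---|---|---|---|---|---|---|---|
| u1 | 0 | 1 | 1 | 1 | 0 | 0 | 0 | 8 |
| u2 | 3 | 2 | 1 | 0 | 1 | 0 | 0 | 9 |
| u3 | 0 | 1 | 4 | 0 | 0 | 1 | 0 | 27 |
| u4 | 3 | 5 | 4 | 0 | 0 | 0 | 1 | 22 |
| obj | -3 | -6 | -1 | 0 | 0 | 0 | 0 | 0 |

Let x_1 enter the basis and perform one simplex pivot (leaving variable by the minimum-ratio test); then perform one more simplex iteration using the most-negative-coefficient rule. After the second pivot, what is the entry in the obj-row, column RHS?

79/3

Ratio test on column x_1 — row 1: entry 0 ≤ 0; row 2: 9/3 = 3; row 3: entry 0 ≤ 0; row 4: 22/3 = 22/3. Minimum is 3 at row 2 (u2 leaves); pivot element 3.
Divide row 2 by 3; eliminate column x_1 from the other rows.
Second iteration: most negative obj-row entry is -4 in column x_2, so x_2 enters.
Ratio test on column x_2 — row 1: 8/1 = 8; row 2: 3/(2/3) = 9/2; row 3: 27/1 = 27; row 4: 13/3 = 13/3. Minimum is 13/3 at row 4 (u4 leaves); pivot element 3.
Divide row 4 by 3; eliminate column x_2 from the other rows.
After both pivots, the entry at the obj-row, column RHS is 79/3.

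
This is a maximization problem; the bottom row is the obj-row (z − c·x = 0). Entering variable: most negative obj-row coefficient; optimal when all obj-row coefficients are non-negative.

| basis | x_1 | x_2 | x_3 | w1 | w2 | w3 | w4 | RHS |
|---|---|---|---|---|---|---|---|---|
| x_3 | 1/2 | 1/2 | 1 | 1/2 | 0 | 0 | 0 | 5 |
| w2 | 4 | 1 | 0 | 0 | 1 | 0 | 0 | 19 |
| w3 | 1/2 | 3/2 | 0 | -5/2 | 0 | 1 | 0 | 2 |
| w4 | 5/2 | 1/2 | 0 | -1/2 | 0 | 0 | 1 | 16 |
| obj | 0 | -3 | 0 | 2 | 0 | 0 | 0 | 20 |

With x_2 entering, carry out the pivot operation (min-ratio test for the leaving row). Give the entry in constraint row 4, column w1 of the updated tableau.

1/3

Ratio test on column x_2 — row 1: 5/(1/2) = 10; row 2: 19/1 = 19; row 3: 2/(3/2) = 4/3; row 4: 16/(1/2) = 32. Minimum is 4/3 at row 3 (w3 leaves); pivot element 3/2.
Divide row 3 by 3/2; eliminate column x_2 from the other rows.
Row 4 update in column w1: -1/2 − (1/2)·(-5/3) = 1/3.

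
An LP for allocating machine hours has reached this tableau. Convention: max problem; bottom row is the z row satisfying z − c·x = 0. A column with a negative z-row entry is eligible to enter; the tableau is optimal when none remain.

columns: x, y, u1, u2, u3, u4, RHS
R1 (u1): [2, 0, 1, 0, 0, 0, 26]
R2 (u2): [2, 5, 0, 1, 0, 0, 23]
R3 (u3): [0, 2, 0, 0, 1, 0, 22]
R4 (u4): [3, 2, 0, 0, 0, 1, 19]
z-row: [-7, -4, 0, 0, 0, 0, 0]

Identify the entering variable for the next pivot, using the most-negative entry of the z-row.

Negative z-row entries: x: -7, y: -4.
The most negative is -7 in column x, so x enters.

x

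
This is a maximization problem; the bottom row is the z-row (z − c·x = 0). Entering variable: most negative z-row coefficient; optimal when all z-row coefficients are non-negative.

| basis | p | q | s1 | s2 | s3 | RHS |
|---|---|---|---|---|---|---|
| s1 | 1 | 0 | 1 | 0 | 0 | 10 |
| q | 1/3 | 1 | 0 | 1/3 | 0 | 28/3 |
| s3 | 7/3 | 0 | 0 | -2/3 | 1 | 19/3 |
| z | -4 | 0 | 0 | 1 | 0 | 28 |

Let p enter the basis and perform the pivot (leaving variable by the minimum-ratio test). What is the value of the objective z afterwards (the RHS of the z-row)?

272/7

Ratio test on column p — row 1: 10/1 = 10; row 2: (28/3)/(1/3) = 28; row 3: (19/3)/(7/3) = 19/7. Minimum is 19/7 at row 3 (s3 leaves); pivot element 7/3.
Pivot on row 3; the z-row RHS becomes 28 − (-4)·(19/7) = 272/7.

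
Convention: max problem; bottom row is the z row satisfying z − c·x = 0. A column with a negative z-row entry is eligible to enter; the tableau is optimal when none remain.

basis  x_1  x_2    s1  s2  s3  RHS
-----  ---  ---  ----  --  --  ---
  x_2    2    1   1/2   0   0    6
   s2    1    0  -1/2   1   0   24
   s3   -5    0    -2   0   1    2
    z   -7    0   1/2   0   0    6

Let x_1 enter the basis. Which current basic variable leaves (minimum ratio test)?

x_2

Column x_1 entries and ratios — x_2: 6/2 = 3; s2: 24/1 = 24; s3: -5 ≤ 0, skip.
Smallest ratio is 3 in the row of x_2, so x_2 leaves.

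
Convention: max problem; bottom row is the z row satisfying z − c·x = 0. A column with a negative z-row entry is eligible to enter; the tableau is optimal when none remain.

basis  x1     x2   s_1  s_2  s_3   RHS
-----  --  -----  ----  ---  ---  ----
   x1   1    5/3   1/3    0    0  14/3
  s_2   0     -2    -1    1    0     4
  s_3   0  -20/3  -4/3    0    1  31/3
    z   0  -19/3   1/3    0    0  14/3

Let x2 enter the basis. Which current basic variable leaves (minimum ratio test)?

x1

Column x2 entries and ratios — x1: (14/3)/(5/3) = 14/5; s_2: -2 ≤ 0, skip; s_3: -20/3 ≤ 0, skip.
Smallest ratio is 14/5 in the row of x1, so x1 leaves.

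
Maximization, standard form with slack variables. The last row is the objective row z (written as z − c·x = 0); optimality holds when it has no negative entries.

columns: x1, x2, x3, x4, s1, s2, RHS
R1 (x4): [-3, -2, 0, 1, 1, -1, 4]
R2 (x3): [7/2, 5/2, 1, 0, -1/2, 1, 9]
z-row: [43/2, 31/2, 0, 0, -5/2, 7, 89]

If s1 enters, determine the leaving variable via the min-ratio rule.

x4

Column s1 entries and ratios — x4: 4/1 = 4; x3: -1/2 ≤ 0, skip.
Smallest ratio is 4 in the row of x4, so x4 leaves.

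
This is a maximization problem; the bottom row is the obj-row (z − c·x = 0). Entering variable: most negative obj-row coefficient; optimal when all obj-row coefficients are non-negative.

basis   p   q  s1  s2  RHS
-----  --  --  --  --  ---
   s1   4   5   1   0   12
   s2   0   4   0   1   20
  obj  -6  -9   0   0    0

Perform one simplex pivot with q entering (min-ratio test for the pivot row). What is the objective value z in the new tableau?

108/5

Ratio test on column q — row 1: 12/5 = 12/5; row 2: 20/4 = 5. Minimum is 12/5 at row 1 (s1 leaves); pivot element 5.
Pivot on row 1; the obj-row RHS becomes 0 − (-9)·(12/5) = 108/5.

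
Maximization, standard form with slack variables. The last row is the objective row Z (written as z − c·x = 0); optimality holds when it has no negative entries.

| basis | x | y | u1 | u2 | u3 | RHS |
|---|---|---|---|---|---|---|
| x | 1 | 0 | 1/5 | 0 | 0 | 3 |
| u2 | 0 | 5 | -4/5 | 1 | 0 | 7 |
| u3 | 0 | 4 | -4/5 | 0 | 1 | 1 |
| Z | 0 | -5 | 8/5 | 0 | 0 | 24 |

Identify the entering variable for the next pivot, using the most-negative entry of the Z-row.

y

Negative Z-row entries: y: -5.
The most negative is -5 in column y, so y enters.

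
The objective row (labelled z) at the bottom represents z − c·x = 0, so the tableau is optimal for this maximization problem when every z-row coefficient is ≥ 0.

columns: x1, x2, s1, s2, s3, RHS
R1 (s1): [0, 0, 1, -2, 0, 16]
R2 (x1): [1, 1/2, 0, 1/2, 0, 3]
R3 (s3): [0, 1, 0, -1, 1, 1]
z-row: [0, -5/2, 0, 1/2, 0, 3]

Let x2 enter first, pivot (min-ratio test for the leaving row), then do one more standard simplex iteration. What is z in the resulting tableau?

21/2

Ratio test on column x2 — row 1: entry 0 ≤ 0; row 2: 3/(1/2) = 6; row 3: 1/1 = 1. Minimum is 1 at row 3 (s3 leaves); pivot element 1.
Pivot on row 3; the z-row RHS becomes 3 − (-5/2)·1 = 11/2.
Next entering variable (most negative z-row entry -2): s2.
Ratio test on column s2 — row 1: entry -2 ≤ 0; row 2: (5/2)/1 = 5/2; row 3: entry -1 ≤ 0. Minimum is 5/2 at row 2 (x1 leaves); pivot element 1.
After the second pivot the z-row RHS is 11/2 − (-2)·(5/2) = 21/2.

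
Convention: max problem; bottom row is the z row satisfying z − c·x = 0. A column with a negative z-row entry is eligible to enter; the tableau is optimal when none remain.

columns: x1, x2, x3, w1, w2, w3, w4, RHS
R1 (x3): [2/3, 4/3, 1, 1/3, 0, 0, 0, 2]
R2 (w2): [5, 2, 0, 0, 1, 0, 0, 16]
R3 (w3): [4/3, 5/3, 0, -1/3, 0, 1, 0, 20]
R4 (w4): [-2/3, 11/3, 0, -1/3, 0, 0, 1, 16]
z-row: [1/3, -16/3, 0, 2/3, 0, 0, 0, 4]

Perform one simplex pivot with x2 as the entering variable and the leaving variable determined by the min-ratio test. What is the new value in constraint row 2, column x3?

Ratio test on column x2 — row 1: 2/(4/3) = 3/2; row 2: 16/2 = 8; row 3: 20/(5/3) = 12; row 4: 16/(11/3) = 48/11. Minimum is 3/2 at row 1 (x3 leaves); pivot element 4/3.
Divide row 1 by 4/3; eliminate column x2 from the other rows.
Row 2 update in column x3: 0 − 2·(3/4) = -3/2.

-3/2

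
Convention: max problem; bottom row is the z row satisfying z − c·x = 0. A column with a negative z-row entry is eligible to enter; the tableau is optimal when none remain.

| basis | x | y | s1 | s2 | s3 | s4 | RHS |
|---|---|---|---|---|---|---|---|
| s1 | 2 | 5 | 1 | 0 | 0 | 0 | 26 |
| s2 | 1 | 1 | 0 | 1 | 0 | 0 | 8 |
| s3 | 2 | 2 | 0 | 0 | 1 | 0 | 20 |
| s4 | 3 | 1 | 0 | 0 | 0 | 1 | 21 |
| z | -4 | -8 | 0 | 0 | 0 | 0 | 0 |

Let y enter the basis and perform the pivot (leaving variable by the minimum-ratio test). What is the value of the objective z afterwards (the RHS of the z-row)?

Ratio test on column y — row 1: 26/5 = 26/5; row 2: 8/1 = 8; row 3: 20/2 = 10; row 4: 21/1 = 21. Minimum is 26/5 at row 1 (s1 leaves); pivot element 5.
Pivot on row 1; the z-row RHS becomes 0 − (-8)·(26/5) = 208/5.

208/5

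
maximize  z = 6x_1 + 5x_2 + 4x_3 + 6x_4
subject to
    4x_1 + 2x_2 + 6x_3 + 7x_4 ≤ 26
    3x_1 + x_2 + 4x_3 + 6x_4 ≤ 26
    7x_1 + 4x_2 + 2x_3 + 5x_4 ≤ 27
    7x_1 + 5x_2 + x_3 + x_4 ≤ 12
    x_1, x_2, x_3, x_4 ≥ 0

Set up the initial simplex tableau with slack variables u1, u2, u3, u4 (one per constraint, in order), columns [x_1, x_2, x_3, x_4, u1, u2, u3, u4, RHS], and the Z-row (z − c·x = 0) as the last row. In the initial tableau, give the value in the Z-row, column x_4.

-6

The Z-row carries the negated objective coefficients: the x_4 entry is -6.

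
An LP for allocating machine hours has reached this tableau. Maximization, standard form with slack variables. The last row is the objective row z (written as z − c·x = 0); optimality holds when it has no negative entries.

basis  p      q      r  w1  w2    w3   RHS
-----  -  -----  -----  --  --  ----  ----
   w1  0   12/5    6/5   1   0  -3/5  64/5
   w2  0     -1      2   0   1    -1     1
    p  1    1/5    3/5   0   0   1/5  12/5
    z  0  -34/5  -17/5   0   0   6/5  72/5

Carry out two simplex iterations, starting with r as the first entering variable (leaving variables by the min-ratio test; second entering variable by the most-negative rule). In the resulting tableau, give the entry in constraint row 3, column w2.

-1/5

Ratio test on column r — row 1: (64/5)/(6/5) = 32/3; row 2: 1/2 = 1/2; row 3: (12/5)/(3/5) = 4. Minimum is 1/2 at row 2 (w2 leaves); pivot element 2.
Divide row 2 by 2; eliminate column r from the other rows.
Second iteration: most negative z-row entry is -17/2 in column q, so q enters.
Ratio test on column q — row 1: (61/5)/3 = 61/15; row 2: entry -1/2 ≤ 0; row 3: (21/10)/(1/2) = 21/5. Minimum is 61/15 at row 1 (w1 leaves); pivot element 3.
Divide row 1 by 3; eliminate column q from the other rows.
After both pivots, the entry at constraint row 3, column w2 is -1/5.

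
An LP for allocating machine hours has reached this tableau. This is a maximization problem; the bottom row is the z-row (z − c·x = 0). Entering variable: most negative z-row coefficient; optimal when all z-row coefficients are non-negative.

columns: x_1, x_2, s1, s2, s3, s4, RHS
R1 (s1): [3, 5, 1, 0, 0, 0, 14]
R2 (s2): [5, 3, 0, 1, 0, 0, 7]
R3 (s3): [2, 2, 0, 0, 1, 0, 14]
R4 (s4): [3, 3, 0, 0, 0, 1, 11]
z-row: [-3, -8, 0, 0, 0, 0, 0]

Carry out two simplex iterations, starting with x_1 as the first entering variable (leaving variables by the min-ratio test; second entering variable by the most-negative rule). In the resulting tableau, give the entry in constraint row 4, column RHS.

4

Ratio test on column x_1 — row 1: 14/3 = 14/3; row 2: 7/5 = 7/5; row 3: 14/2 = 7; row 4: 11/3 = 11/3. Minimum is 7/5 at row 2 (s2 leaves); pivot element 5.
Divide row 2 by 5; eliminate column x_1 from the other rows.
Second iteration: most negative z-row entry is -31/5 in column x_2, so x_2 enters.
Ratio test on column x_2 — row 1: (49/5)/(16/5) = 49/16; row 2: (7/5)/(3/5) = 7/3; row 3: (56/5)/(4/5) = 14; row 4: (34/5)/(6/5) = 17/3. Minimum is 7/3 at row 2 (x_1 leaves); pivot element 3/5.
Divide row 2 by 3/5; eliminate column x_2 from the other rows.
After both pivots, the entry at constraint row 4, column RHS is 4.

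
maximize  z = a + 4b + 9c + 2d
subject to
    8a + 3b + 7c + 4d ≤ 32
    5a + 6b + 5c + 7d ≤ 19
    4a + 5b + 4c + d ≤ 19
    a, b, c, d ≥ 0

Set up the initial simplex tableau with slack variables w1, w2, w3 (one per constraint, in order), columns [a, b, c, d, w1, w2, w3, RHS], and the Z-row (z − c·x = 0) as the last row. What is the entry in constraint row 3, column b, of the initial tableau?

Constraint 3 has coefficient 5 on b.

5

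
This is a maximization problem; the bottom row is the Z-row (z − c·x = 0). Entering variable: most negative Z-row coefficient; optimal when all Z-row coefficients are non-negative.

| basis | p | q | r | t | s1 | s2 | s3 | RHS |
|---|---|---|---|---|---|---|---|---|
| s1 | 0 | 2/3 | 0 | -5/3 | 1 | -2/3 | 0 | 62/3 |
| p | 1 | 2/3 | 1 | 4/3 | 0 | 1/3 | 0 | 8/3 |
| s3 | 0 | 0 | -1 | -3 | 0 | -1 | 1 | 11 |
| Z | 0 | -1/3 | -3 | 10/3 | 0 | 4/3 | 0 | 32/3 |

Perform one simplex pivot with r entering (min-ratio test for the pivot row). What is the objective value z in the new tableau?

Ratio test on column r — row 1: entry 0 ≤ 0; row 2: (8/3)/1 = 8/3; row 3: entry -1 ≤ 0. Minimum is 8/3 at row 2 (p leaves); pivot element 1.
Pivot on row 2; the Z-row RHS becomes 32/3 − (-3)·(8/3) = 56/3.

56/3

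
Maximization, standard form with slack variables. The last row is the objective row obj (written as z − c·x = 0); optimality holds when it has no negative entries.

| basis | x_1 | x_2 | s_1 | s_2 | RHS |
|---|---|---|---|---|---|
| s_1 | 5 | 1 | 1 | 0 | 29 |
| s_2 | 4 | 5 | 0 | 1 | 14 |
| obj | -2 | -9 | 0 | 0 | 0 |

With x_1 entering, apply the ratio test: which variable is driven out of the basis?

s_2

Column x_1 entries and ratios — s_1: 29/5 = 29/5; s_2: 14/4 = 7/2.
Smallest ratio is 7/2 in the row of s_2, so s_2 leaves.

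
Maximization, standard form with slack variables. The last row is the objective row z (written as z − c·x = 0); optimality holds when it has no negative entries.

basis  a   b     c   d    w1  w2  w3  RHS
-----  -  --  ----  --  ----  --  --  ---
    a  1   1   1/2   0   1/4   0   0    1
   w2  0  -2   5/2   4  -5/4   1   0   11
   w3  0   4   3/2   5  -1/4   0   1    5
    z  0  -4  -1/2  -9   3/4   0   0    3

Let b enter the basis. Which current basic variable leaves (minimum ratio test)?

Column b entries and ratios — a: 1/1 = 1; w2: -2 ≤ 0, skip; w3: 5/4 = 5/4.
Smallest ratio is 1 in the row of a, so a leaves.

a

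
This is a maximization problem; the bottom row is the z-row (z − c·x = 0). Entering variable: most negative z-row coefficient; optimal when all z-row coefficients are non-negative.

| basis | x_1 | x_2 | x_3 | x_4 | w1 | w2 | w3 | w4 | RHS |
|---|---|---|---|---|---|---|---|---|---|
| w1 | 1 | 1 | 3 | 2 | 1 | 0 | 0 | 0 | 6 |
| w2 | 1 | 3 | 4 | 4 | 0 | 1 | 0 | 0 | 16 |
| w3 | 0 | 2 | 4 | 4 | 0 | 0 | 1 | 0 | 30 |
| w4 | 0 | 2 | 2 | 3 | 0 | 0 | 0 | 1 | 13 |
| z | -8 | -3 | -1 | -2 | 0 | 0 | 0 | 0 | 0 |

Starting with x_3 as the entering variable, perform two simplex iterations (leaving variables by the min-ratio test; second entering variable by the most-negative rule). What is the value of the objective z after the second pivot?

48

Ratio test on column x_3 — row 1: 6/3 = 2; row 2: 16/4 = 4; row 3: 30/4 = 15/2; row 4: 13/2 = 13/2. Minimum is 2 at row 1 (w1 leaves); pivot element 3.
Pivot on row 1; the z-row RHS becomes 0 − (-1)·2 = 2.
Next entering variable (most negative z-row entry -23/3): x_1.
Ratio test on column x_1 — row 1: 2/(1/3) = 6; row 2: entry -1/3 ≤ 0; row 3: entry -4/3 ≤ 0; row 4: entry -2/3 ≤ 0. Minimum is 6 at row 1 (x_3 leaves); pivot element 1/3.
After the second pivot the z-row RHS is 2 − (-23/3)·6 = 48.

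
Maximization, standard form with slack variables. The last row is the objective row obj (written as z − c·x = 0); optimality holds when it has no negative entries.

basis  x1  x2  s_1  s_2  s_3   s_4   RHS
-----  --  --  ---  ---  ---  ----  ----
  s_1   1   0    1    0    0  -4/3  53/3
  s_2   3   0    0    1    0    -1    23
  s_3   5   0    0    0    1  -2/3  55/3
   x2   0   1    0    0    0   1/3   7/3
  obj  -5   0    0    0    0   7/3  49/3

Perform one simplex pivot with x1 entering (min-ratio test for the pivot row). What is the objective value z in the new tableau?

104/3

Ratio test on column x1 — row 1: (53/3)/1 = 53/3; row 2: 23/3 = 23/3; row 3: (55/3)/5 = 11/3; row 4: entry 0 ≤ 0. Minimum is 11/3 at row 3 (s_3 leaves); pivot element 5.
Pivot on row 3; the obj-row RHS becomes 49/3 − (-5)·(11/3) = 104/3.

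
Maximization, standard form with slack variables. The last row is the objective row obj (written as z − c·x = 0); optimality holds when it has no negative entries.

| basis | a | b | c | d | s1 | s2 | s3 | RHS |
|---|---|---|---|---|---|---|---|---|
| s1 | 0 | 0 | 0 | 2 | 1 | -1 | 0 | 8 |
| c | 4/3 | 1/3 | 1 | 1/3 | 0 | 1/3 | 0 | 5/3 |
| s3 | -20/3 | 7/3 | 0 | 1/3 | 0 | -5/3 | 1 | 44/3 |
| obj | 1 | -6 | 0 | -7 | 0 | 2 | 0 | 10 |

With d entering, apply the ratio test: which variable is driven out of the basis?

Column d entries and ratios — s1: 8/2 = 4; c: (5/3)/(1/3) = 5; s3: (44/3)/(1/3) = 44.
Smallest ratio is 4 in the row of s1, so s1 leaves.

s1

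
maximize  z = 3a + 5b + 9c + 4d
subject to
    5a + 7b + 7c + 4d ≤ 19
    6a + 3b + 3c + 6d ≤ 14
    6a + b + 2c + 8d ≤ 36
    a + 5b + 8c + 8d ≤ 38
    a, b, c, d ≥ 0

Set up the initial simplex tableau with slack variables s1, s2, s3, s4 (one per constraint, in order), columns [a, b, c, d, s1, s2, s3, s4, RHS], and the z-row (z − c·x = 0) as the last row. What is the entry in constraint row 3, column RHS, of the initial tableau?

36

The RHS of constraint 3 is b_3 = 36.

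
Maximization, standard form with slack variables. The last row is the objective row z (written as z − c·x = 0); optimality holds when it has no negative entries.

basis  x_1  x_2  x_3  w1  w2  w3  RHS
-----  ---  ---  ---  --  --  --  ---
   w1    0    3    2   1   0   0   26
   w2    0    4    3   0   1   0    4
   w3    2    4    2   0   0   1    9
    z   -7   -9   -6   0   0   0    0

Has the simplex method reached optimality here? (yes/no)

The z-row has a negative entry -9 in column x_2, so it is not optimal.

no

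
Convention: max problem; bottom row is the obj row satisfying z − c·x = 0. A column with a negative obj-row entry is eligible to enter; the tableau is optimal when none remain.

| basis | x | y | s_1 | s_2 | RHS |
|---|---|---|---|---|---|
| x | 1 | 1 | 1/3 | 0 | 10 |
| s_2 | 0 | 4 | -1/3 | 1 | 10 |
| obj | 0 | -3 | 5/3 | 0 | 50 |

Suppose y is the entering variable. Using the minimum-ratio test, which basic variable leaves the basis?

Column y entries and ratios — x: 10/1 = 10; s_2: 10/4 = 5/2.
Smallest ratio is 5/2 in the row of s_2, so s_2 leaves.

s_2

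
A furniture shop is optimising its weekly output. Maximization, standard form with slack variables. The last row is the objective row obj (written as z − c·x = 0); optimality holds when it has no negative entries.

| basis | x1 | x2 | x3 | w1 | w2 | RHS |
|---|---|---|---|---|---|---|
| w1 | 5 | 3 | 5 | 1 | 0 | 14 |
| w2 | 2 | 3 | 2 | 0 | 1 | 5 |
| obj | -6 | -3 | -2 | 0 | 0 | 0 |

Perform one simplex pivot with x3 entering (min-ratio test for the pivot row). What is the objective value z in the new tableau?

Ratio test on column x3 — row 1: 14/5 = 14/5; row 2: 5/2 = 5/2. Minimum is 5/2 at row 2 (w2 leaves); pivot element 2.
Pivot on row 2; the obj-row RHS becomes 0 − (-2)·(5/2) = 5.

5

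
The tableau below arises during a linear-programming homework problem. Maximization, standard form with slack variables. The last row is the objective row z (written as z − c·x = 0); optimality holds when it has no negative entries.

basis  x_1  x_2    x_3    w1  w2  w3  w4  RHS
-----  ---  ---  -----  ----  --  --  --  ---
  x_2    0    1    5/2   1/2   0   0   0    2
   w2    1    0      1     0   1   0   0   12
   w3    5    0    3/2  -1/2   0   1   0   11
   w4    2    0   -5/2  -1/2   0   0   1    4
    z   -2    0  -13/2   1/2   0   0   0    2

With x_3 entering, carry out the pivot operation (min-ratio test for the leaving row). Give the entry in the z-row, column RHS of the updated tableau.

36/5

Ratio test on column x_3 — row 1: 2/(5/2) = 4/5; row 2: 12/1 = 12; row 3: 11/(3/2) = 22/3; row 4: entry -5/2 ≤ 0. Minimum is 4/5 at row 1 (x_2 leaves); pivot element 5/2.
Divide row 1 by 5/2; eliminate column x_3 from the other rows.
z-row update in column RHS: 2 − (-13/2)·(4/5) = 36/5.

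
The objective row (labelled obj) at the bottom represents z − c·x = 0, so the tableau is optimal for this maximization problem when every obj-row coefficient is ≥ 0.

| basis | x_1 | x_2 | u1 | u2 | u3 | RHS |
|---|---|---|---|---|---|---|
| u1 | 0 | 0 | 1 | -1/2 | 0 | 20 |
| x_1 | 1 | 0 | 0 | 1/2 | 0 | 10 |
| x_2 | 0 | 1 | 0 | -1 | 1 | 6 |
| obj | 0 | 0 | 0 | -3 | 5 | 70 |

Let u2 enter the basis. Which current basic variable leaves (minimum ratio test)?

x_1

Column u2 entries and ratios — u1: -1/2 ≤ 0, skip; x_1: 10/(1/2) = 20; x_2: -1 ≤ 0, skip.
Smallest ratio is 20 in the row of x_1, so x_1 leaves.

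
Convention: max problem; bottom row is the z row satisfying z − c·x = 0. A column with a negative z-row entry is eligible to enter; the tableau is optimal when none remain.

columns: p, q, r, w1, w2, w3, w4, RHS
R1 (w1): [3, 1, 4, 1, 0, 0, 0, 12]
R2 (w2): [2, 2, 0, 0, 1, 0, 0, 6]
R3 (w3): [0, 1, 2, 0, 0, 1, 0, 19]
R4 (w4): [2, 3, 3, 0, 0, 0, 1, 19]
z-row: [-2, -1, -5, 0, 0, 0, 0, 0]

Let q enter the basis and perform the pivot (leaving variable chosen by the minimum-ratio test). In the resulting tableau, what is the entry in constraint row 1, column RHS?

Ratio test on column q — row 1: 12/1 = 12; row 2: 6/2 = 3; row 3: 19/1 = 19; row 4: 19/3 = 19/3. Minimum is 3 at row 2 (w2 leaves); pivot element 2.
Divide row 2 by 2; eliminate column q from the other rows.
Row 1 update in column RHS: 12 − 1·3 = 9.

9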